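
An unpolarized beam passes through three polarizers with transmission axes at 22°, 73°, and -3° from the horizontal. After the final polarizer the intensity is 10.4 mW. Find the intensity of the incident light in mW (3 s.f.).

I₀ ≈ 897 mW

Unpolarized light through the first polarizer → I₁ = ½ I₀, now polarized at 22°.
I₂ = I₁ cos²(73° − 22°) = 0.5 I₀ · cos²(51°) = 0.198 I₀.
I₃ = I₂ cos²(-3° − 73°) = 0.198 I₀ · cos²(76°) = 0.01159 I₀.
So 10.4 mW = 0.01159 I₀, giving I₀ = 10.4/0.01159 = 897.4 mW.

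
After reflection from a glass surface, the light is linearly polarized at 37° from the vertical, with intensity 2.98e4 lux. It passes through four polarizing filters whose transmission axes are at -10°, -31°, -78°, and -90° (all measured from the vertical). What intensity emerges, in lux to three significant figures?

I ≈ 5380 lux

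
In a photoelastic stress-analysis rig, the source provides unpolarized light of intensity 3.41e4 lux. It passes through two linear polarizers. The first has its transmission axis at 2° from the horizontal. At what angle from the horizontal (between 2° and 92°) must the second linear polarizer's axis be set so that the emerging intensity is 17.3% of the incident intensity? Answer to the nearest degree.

θ ≈ 56°

Unpolarized light through the first polarizer → I₁ = ½ I₀, now polarized at 2°.
Need I₂/I₀ = 0.173, so cos²(θ − 2°) = 0.173 / 0.5 = 0.346.
θ − 2° = arccos(√0.346) = 54.0°, giving θ ≈ 2 + 54.0 = 56.0°.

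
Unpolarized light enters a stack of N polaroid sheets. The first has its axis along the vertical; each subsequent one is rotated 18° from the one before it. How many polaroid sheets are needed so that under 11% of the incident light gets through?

First polarizer halves the unpolarized light: factor 1/2.
Each further stage multiplies by cos²(18°) = 0.9045.
After N polarizers: T = 0.5·0.9045^(N−1). Require T < 0.11 ⇒ N−1 > ln(0.11/0.5)/ln(0.9045) = 15.09, so N−1 ≥ 16 and N = 17.
Check: N=17 gives T = 0.1004 < 0.11; N=16 gives T = 0.111.

N = 17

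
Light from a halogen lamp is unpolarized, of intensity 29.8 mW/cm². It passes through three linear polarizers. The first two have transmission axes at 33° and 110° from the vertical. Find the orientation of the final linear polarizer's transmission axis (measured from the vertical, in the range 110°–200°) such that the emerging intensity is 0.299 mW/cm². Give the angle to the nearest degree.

Unpolarized light through the first polarizer → I₁ = ½ I₀, now polarized at 33°.
I₂ = I₁ cos²(110° − 33°) = 0.5 I₀ · cos²(77°) = 0.0253 I₀.
Target fraction: 0.299 / 29.8 mW/cm² = 0.01003 of I₀.
Need I₃/I₀ = 0.01003, so cos²(θ − 110°) = 0.01003 / 0.0253 = 0.3966.
θ − 110° = arccos(√0.3966) = 51.0°, giving θ ≈ 110 + 51.0 = 161.0°.

θ ≈ 161°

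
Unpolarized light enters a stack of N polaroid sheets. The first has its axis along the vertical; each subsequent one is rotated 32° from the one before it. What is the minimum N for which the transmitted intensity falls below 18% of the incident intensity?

N = 5

First polarizer halves the unpolarized light: factor 1/2.
Each further stage multiplies by cos²(32°) = 0.7192.
After N polarizers: T = 0.5·0.7192^(N−1). Require T < 0.18 ⇒ N−1 > ln(0.18/0.5)/ln(0.7192) = 3.10, so N−1 ≥ 4 and N = 5.
Check: N=5 gives T = 0.1338 < 0.18; N=4 gives T = 0.186.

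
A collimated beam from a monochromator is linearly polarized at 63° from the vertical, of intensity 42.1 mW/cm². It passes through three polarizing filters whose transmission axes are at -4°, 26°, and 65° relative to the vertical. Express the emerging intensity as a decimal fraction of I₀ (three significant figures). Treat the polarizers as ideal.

I/I₀ ≈ 0.0692

I₁ = 42.1 mW/cm² · cos²(67°) = 6.427 mW/cm².
I₂ = I₁ · cos²(30°) = 6.427 · 0.75 = 4.821 mW/cm².
I₃ = I₂ · cos²(39°) = 4.821 · 0.604 = 2.911 mW/cm².
Transmitted fraction = 0.06915.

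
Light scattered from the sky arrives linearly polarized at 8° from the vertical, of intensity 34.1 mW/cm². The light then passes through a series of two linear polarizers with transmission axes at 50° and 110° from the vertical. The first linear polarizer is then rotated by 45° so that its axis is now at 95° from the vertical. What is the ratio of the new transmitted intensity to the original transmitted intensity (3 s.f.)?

I_new/I_old ≈ 0.0185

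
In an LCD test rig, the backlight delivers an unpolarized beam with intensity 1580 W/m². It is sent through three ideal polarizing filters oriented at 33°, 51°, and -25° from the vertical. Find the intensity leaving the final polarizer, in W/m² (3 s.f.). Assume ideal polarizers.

I ≈ 41.8 W/m²

Unpolarized light through the first polarizer → I₁ = 1580 W/m²/2 = 790 W/m², polarized at 33°.
I₂ = I₁ · cos²(18°) = 790 · 0.9045 = 714.6 W/m².
I₃ = I₂ · cos²(76°) = 714.6 · 0.05853 = 41.82 W/m².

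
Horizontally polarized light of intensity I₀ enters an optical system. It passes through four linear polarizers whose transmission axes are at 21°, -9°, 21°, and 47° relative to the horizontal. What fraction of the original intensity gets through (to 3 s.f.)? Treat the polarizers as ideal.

≈ 0.396 I₀

By Malus's law, I₁ = I₀ cos²(21° − 0°) = I₀ cos²(21°) = 0.8716 I₀.
I₂ = I₁ cos²(-9° − 21°) = 0.8716 I₀ · cos²(30°) = 0.6537 I₀.
I₃ = I₂ cos²(21° + 9°) = 0.6537 I₀ · cos²(30°) = 0.4903 I₀.
I₄ = I₃ cos²(47° − 21°) = 0.4903 I₀ · cos²(26°) = 0.396 I₀.
Transmitted fraction = 0.396.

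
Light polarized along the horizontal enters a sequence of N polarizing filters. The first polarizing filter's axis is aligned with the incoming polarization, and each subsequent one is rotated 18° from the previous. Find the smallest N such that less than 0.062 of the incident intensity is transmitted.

First polarizer is aligned with the polarization: full transmission.
Each further stage multiplies by cos²(18°) = 0.9045.
After N polarizers: T = 0.9045^(N−1). Require T < 0.062 ⇒ N−1 > ln(0.062)/ln(0.9045) = 27.71, so N−1 ≥ 28 and N = 29.
Check: N=29 gives T = 0.06019 < 0.062; N=28 gives T = 0.06655.

N = 29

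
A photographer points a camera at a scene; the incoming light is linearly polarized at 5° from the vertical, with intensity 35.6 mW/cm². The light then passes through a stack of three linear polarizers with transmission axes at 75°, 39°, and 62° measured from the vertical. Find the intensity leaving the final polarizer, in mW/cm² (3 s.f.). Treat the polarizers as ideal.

I ≈ 2.31 mW/cm²

By Malus's law, I₁ = 35.6 mW/cm² · cos²(70°) = 4.164 mW/cm².
I₂ = I₁ · cos²(36°) = 4.164 · 0.6545 = 2.726 mW/cm².
I₃ = I₂ · cos²(23°) = 2.726 · 0.8473 = 2.31 mW/cm².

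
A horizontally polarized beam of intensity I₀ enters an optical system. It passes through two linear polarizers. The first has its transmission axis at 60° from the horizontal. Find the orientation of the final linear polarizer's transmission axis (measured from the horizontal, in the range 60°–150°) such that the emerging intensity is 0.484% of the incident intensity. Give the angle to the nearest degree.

θ ≈ 142°

I₁ = I₀ cos²(60° − 0°) = I₀ cos²(60°) = 0.25 I₀.
Need I₂/I₀ = 0.00484, so cos²(θ − 60°) = 0.00484 / 0.25 = 0.01936.
θ − 60° = arccos(√0.01936) = 82.0°, giving θ ≈ 60 + 82.0 = 142.0°.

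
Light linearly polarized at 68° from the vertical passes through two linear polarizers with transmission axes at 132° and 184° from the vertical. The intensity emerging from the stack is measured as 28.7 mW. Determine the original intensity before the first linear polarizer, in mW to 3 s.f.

I₀ ≈ 394 mW

I₁ = I₀ cos²(132° − 68°) = I₀ cos²(64°) = 0.1922 I₀.
I₂ = I₁ cos²(184° − 132°) = 0.1922 I₀ · cos²(52°) = 0.07284 I₀.
So 28.7 mW = 0.07284 I₀, giving I₀ = 28.7/0.07284 = 394 mW.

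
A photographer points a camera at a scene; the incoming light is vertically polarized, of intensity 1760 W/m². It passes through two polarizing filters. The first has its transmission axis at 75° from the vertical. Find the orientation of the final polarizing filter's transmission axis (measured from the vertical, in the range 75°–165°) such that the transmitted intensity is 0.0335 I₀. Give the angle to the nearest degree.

By Malus's law, I₁ = I₀ cos²(75° − 0°) = I₀ cos²(75°) = 0.06699 I₀.
Need I₂/I₀ = 0.0335, so cos²(θ − 75°) = 0.0335 / 0.06699 = 0.5001.
θ − 75° = arccos(√0.5001) = 45.0°, giving θ ≈ 75 + 45.0 = 120.0°.

θ ≈ 120°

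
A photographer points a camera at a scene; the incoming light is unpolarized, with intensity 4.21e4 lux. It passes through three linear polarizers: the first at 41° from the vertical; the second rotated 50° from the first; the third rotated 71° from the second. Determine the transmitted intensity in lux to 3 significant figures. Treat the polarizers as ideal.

Unpolarized light through the first polarizer → I₁ = 4.21e4 lux/2 = 2.105e+04 lux, polarized at 41°.
I₂ = I₁ · cos²(50°) = 2.105e+04 · 0.4132 = 8697 lux.
I₃ = I₂ · cos²(71°) = 8697 · 0.106 = 921.9 lux.

I ≈ 922 lux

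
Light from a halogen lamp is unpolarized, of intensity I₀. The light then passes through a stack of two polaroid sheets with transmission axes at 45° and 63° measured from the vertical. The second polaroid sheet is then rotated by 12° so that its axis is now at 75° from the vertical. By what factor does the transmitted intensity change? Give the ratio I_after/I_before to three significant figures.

I_new/I_old ≈ 0.829

Before rotation:
Unpolarized light through the first polarizer → I₁ = ½ I₀, now polarized at 45°.
I₂ = I₁ cos²(63° − 45°) = 0.5 I₀ · cos²(18°) = 0.4523 I₀.
After rotation:
Unpolarized light through the first polarizer → I₁ = ½ I₀, now polarized at 45°.
I₂ = I₁ cos²(75° − 45°) = 0.5 I₀ · cos²(30°) = 0.375 I₀.
Ratio = 0.375 / 0.4523 = 0.8292.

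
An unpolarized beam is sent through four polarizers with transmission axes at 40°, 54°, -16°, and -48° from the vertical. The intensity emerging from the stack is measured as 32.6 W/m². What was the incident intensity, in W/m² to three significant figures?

Unpolarized light through the first polarizer → I₁ = ½ I₀, now polarized at 40°.
I₂ = I₁ cos²(54° − 40°) = 0.5 I₀ · cos²(14°) = 0.4707 I₀.
I₃ = I₂ cos²(-16° − 54°) = 0.4707 I₀ · cos²(70°) = 0.05507 I₀.
I₄ = I₃ cos²(-48° + 16°) = 0.05507 I₀ · cos²(32°) = 0.0396 I₀.
So 32.6 W/m² = 0.0396 I₀, giving I₀ = 32.6/0.0396 = 823.2 W/m².

I₀ ≈ 823 W/m²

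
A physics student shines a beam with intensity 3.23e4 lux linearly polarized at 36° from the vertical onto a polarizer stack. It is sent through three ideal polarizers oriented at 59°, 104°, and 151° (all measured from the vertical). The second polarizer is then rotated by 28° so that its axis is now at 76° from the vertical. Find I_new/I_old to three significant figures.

I_new/I_old ≈ 0.263

Before rotation:
By Malus's law, I₁ = I₀ cos²(59° − 36°) = I₀ cos²(23°) = 0.8473 I₀.
I₂ = I₁ cos²(104° − 59°) = 0.8473 I₀ · cos²(45°) = 0.4237 I₀.
I₃ = I₂ cos²(151° − 104°) = 0.4237 I₀ · cos²(47°) = 0.1971 I₀.
After rotation:
I₁ = I₀ cos²(59° − 36°) = I₀ cos²(23°) = 0.8473 I₀.
I₂ = I₁ cos²(76° − 59°) = 0.8473 I₀ · cos²(17°) = 0.7749 I₀.
I₃ = I₂ cos²(151° − 76°) = 0.7749 I₀ · cos²(75°) = 0.05191 I₀.
Ratio = 0.05191 / 0.1971 = 0.2634.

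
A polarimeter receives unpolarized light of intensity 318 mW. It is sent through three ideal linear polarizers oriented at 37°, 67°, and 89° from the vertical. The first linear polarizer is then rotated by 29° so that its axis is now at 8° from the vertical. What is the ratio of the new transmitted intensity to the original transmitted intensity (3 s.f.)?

Before rotation:
Unpolarized light through the first polarizer → I₁ = ½ I₀, now polarized at 37°.
I₂ = I₁ cos²(67° − 37°) = 0.5 I₀ · cos²(30°) = 0.375 I₀.
I₃ = I₂ cos²(89° − 67°) = 0.375 I₀ · cos²(22°) = 0.3224 I₀.
After rotation:
Unpolarized light through the first polarizer → I₁ = ½ I₀, now polarized at 8°.
I₂ = I₁ cos²(67° − 8°) = 0.5 I₀ · cos²(59°) = 0.1326 I₀.
I₃ = I₂ cos²(89° − 67°) = 0.1326 I₀ · cos²(22°) = 0.114 I₀.
Ratio = 0.114 / 0.3224 = 0.3537.

I_new/I_old ≈ 0.354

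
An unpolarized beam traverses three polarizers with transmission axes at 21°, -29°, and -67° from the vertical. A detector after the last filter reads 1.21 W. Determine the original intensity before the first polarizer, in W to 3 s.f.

I₀ ≈ 9.43 W

Unpolarized light through the first polarizer → I₁ = ½ I₀, now polarized at 21°.
I₂ = I₁ cos²(-29° − 21°) = 0.5 I₀ · cos²(50°) = 0.2066 I₀.
I₃ = I₂ cos²(-67° + 29°) = 0.2066 I₀ · cos²(38°) = 0.1283 I₀.
So 1.21 W = 0.1283 I₀, giving I₀ = 1.21/0.1283 = 9.432 W.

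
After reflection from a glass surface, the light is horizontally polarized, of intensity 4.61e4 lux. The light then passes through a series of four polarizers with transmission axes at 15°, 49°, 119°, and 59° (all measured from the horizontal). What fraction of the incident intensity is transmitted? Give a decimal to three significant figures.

I/I₀ ≈ 0.0188

By Malus's law, I₁ = 4.61e4 lux · cos²(15°) = 4.301e+04 lux.
I₂ = I₁ · cos²(34°) = 4.301e+04 · 0.6873 = 2.956e+04 lux.
I₃ = I₂ · cos²(70°) = 2.956e+04 · 0.117 = 3458 lux.
I₄ = I₃ · cos²(60°) = 3458 · 0.25 = 864.5 lux.
Transmitted fraction = 0.01875.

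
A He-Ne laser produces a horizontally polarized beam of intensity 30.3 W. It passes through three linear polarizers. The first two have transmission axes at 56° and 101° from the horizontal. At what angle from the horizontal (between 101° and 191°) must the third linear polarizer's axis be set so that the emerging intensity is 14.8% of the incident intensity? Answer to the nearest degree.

I₁ = I₀ cos²(56° − 0°) = I₀ cos²(56°) = 0.3127 I₀.
I₂ = I₁ cos²(101° − 56°) = 0.3127 I₀ · cos²(45°) = 0.1563 I₀.
Need I₃/I₀ = 0.148, so cos²(θ − 101°) = 0.148 / 0.1563 = 0.9466.
θ − 101° = arccos(√0.9466) = 13.4°, giving θ ≈ 101 + 13.4 = 114.4°.

θ ≈ 114°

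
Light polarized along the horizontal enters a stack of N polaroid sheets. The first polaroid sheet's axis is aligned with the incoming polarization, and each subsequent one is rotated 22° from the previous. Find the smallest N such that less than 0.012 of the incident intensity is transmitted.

First polarizer is aligned with the polarization: full transmission.
Each further stage multiplies by cos²(22°) = 0.8597.
After N polarizers: T = 0.8597^(N−1). Require T < 0.012 ⇒ N−1 > ln(0.012)/ln(0.8597) = 29.25, so N−1 ≥ 30 and N = 31.
Check: N=31 gives T = 0.01071 < 0.012; N=30 gives T = 0.01246.

N = 31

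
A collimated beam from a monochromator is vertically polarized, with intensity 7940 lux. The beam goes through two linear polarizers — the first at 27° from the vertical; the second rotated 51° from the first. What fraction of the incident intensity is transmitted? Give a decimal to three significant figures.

I₁ = 7940 lux · cos²(27°) = 6304 lux.
I₂ = I₁ · cos²(51°) = 6304 · 0.396 = 2496 lux.
Transmitted fraction = 0.3144.

I/I₀ ≈ 0.314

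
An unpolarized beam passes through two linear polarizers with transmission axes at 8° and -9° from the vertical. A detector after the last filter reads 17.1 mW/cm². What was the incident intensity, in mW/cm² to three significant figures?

Unpolarized light through the first polarizer → I₁ = ½ I₀, now polarized at 8°.
I₂ = I₁ cos²(-9° − 8°) = 0.5 I₀ · cos²(17°) = 0.4573 I₀.
So 17.1 mW/cm² = 0.4573 I₀, giving I₀ = 17.1/0.4573 = 37.4 mW/cm².

I₀ ≈ 37.4 mW/cm²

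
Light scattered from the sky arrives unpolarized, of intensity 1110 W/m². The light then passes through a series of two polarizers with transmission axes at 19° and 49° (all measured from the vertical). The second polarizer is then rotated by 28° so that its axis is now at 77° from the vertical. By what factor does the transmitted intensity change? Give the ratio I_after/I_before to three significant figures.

I_new/I_old ≈ 0.374

Before rotation:
Unpolarized light through the first polarizer → I₁ = ½ I₀, now polarized at 19°.
I₂ = I₁ cos²(49° − 19°) = 0.5 I₀ · cos²(30°) = 0.375 I₀.
After rotation:
Unpolarized light through the first polarizer → I₁ = ½ I₀, now polarized at 19°.
I₂ = I₁ cos²(77° − 19°) = 0.5 I₀ · cos²(58°) = 0.1404 I₀.
Ratio = 0.1404 / 0.375 = 0.3744.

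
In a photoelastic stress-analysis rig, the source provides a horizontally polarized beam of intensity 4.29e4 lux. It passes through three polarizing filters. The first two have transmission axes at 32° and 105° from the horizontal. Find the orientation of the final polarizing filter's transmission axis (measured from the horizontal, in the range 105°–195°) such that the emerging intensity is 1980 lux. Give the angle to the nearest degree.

θ ≈ 135°

I₁ = I₀ cos²(32° − 0°) = I₀ cos²(32°) = 0.7192 I₀.
I₂ = I₁ cos²(105° − 32°) = 0.7192 I₀ · cos²(73°) = 0.06148 I₀.
Target fraction: 1980 / 4.29e4 lux = 0.04615 of I₀.
Need I₃/I₀ = 0.04615, so cos²(θ − 105°) = 0.04615 / 0.06148 = 0.7508.
θ − 105° = arccos(√0.7508) = 30.0°, giving θ ≈ 105 + 30.0 = 135.0°.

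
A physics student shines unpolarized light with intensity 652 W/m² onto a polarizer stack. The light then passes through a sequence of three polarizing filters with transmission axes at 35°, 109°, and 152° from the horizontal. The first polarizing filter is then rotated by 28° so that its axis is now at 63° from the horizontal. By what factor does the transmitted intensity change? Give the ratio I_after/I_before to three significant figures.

I_new/I_old ≈ 6.35

Before rotation:
Unpolarized light through the first polarizer → I₁ = ½ I₀, now polarized at 35°.
I₂ = I₁ cos²(109° − 35°) = 0.5 I₀ · cos²(74°) = 0.03799 I₀.
I₃ = I₂ cos²(152° − 109°) = 0.03799 I₀ · cos²(43°) = 0.02032 I₀.
After rotation:
Unpolarized light through the first polarizer → I₁ = ½ I₀, now polarized at 63°.
I₂ = I₁ cos²(109° − 63°) = 0.5 I₀ · cos²(46°) = 0.2413 I₀.
I₃ = I₂ cos²(152° − 109°) = 0.2413 I₀ · cos²(43°) = 0.1291 I₀.
Ratio = 0.1291 / 0.02032 = 6.351.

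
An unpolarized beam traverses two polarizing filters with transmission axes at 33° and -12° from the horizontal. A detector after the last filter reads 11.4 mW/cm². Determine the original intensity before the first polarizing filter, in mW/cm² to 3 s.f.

Unpolarized light through the first polarizer → I₁ = ½ I₀, now polarized at 33°.
I₂ = I₁ cos²(-12° − 33°) = 0.5 I₀ · cos²(45°) = 0.25 I₀.
So 11.4 mW/cm² = 0.25 I₀, giving I₀ = 11.4/0.25 = 45.6 mW/cm².

I₀ ≈ 45.6 mW/cm²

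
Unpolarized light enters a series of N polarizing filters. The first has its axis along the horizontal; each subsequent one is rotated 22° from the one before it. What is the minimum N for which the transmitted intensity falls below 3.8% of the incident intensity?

First polarizer halves the unpolarized light: factor 1/2.
Each further stage multiplies by cos²(22°) = 0.8597.
After N polarizers: T = 0.5·0.8597^(N−1). Require T < 0.038 ⇒ N−1 > ln(0.038/0.5)/ln(0.8597) = 17.04, so N−1 ≥ 18 and N = 19.
Check: N=19 gives T = 0.03288 < 0.038; N=18 gives T = 0.03825.

N = 19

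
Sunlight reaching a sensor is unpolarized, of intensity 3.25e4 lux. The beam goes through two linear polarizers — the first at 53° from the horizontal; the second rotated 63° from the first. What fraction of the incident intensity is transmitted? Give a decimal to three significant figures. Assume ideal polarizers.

I/I₀ ≈ 0.103

Unpolarized light through the first polarizer → I₁ = 3.25e4 lux/2 = 1.625e+04 lux, polarized at 53°.
I₂ = I₁ · cos²(63°) = 1.625e+04 · 0.2061 = 3349 lux.
Transmitted fraction = 0.1031.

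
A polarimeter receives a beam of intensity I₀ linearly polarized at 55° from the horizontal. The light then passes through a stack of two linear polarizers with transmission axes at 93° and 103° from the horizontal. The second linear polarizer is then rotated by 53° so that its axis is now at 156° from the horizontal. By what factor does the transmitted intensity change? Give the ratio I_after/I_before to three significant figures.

I_new/I_old ≈ 0.213

Before rotation:
I₁ = I₀ cos²(93° − 55°) = I₀ cos²(38°) = 0.621 I₀.
I₂ = I₁ cos²(103° − 93°) = 0.621 I₀ · cos²(10°) = 0.6022 I₀.
After rotation:
I₁ = I₀ cos²(93° − 55°) = I₀ cos²(38°) = 0.621 I₀.
I₂ = I₁ cos²(156° − 93°) = 0.621 I₀ · cos²(63°) = 0.128 I₀.
Ratio = 0.128 / 0.6022 = 0.2125.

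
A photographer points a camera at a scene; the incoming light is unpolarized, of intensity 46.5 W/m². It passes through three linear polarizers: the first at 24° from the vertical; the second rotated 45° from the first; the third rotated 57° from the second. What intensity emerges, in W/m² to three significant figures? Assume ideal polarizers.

I ≈ 3.45 W/m²

Unpolarized light through the first polarizer → I₁ = 46.5 W/m²/2 = 23.25 W/m², polarized at 24°.
I₂ = I₁ · cos²(45°) = 23.25 · 0.5 = 11.63 W/m².
I₃ = I₂ · cos²(57°) = 11.63 · 0.2966 = 3.448 W/m².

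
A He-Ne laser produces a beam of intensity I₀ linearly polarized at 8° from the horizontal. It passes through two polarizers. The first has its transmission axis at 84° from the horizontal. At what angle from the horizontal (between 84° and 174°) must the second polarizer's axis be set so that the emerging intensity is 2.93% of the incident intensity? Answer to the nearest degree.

θ ≈ 129°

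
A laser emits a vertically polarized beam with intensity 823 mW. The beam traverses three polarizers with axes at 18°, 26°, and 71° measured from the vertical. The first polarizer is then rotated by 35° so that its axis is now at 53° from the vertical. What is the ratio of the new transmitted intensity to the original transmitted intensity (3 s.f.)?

I_new/I_old ≈ 0.324

Before rotation:
I₁ = I₀ cos²(18° − 0°) = I₀ cos²(18°) = 0.9045 I₀.
I₂ = I₁ cos²(26° − 18°) = 0.9045 I₀ · cos²(8°) = 0.887 I₀.
I₃ = I₂ cos²(71° − 26°) = 0.887 I₀ · cos²(45°) = 0.4435 I₀.
After rotation:
I₁ = I₀ cos²(53° − 0°) = I₀ cos²(53°) = 0.3622 I₀.
I₂ = I₁ cos²(26° − 53°) = 0.3622 I₀ · cos²(27°) = 0.2875 I₀.
I₃ = I₂ cos²(71° − 26°) = 0.2875 I₀ · cos²(45°) = 0.1438 I₀.
Ratio = 0.1438 / 0.4435 = 0.3242.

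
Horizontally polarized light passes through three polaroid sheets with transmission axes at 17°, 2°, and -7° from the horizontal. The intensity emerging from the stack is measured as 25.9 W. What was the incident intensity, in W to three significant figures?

I₀ ≈ 31.1 W

By Malus's law, I₁ = I₀ cos²(17° − 0°) = I₀ cos²(17°) = 0.9145 I₀.
I₂ = I₁ cos²(2° − 17°) = 0.9145 I₀ · cos²(15°) = 0.8533 I₀.
I₃ = I₂ cos²(-7° − 2°) = 0.8533 I₀ · cos²(9°) = 0.8324 I₀.
So 25.9 W = 0.8324 I₀, giving I₀ = 25.9/0.8324 = 31.12 W.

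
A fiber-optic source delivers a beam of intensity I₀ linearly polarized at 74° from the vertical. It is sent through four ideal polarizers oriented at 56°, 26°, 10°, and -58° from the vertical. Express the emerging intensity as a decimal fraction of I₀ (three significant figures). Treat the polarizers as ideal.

≈ 0.0880 I₀

I₁ = I₀ cos²(56° − 74°) = I₀ cos²(18°) = 0.9045 I₀.
I₂ = I₁ cos²(26° − 56°) = 0.9045 I₀ · cos²(30°) = 0.6784 I₀.
I₃ = I₂ cos²(10° − 26°) = 0.6784 I₀ · cos²(16°) = 0.6268 I₀.
I₄ = I₃ cos²(-58° − 10°) = 0.6268 I₀ · cos²(68°) = 0.08796 I₀.
Transmitted fraction = 0.08796.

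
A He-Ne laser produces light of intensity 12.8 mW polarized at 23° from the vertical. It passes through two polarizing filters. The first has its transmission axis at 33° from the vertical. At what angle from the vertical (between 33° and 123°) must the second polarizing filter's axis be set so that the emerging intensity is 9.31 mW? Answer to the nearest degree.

I₁ = I₀ cos²(33° − 23°) = I₀ cos²(10°) = 0.9698 I₀.
Target fraction: 9.31 / 12.8 mW = 0.7273 of I₀.
Need I₂/I₀ = 0.7273, so cos²(θ − 33°) = 0.7273 / 0.9698 = 0.75.
θ − 33° = arccos(√0.75) = 30.0°, giving θ ≈ 33 + 30.0 = 63.0°.

θ ≈ 63°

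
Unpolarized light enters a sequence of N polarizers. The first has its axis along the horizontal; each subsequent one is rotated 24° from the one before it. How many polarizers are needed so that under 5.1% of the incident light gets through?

First polarizer halves the unpolarized light: factor 1/2.
Each further stage multiplies by cos²(24°) = 0.8346.
After N polarizers: T = 0.5·0.8346^(N−1). Require T < 0.051 ⇒ N−1 > ln(0.051/0.5)/ln(0.8346) = 12.62, so N−1 ≥ 13 and N = 14.
Check: N=14 gives T = 0.04764 < 0.051; N=13 gives T = 0.05708.

N = 14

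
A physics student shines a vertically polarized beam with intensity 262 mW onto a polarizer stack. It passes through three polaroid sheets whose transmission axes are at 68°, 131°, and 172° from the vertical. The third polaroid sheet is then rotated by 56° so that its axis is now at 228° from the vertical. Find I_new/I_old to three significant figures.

Before rotation:
By Malus's law, I₁ = I₀ cos²(68° − 0°) = I₀ cos²(68°) = 0.1403 I₀.
I₂ = I₁ cos²(131° − 68°) = 0.1403 I₀ · cos²(63°) = 0.02892 I₀.
I₃ = I₂ cos²(172° − 131°) = 0.02892 I₀ · cos²(41°) = 0.01647 I₀.
After rotation:
I₁ = I₀ cos²(68° − 0°) = I₀ cos²(68°) = 0.1403 I₀.
I₂ = I₁ cos²(131° − 68°) = 0.1403 I₀ · cos²(63°) = 0.02892 I₀.
Angle between axes 2 and 3: 83°. I₃ = 0.02892 I₀ · cos²(83°) = 0.0004296 I₀.
Ratio = 0.0004296 / 0.01647 = 0.02608.

I_new/I_old ≈ 0.0261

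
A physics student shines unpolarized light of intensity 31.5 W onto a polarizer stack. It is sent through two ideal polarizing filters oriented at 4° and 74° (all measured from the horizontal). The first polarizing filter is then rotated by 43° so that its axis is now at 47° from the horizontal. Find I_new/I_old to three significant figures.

Before rotation:
Unpolarized light through the first polarizer → I₁ = ½ I₀, now polarized at 4°.
I₂ = I₁ cos²(74° − 4°) = 0.5 I₀ · cos²(70°) = 0.05849 I₀.
After rotation:
Unpolarized light through the first polarizer → I₁ = ½ I₀, now polarized at 47°.
I₂ = I₁ cos²(74° − 47°) = 0.5 I₀ · cos²(27°) = 0.3969 I₀.
Ratio = 0.3969 / 0.05849 = 6.787.

I_new/I_old ≈ 6.79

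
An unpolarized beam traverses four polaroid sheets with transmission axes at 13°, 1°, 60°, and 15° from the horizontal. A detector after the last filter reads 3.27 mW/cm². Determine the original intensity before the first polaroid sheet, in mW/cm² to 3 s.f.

I₀ ≈ 51.5 mW/cm²

Unpolarized light through the first polarizer → I₁ = ½ I₀, now polarized at 13°.
I₂ = I₁ cos²(1° − 13°) = 0.5 I₀ · cos²(12°) = 0.4784 I₀.
I₃ = I₂ cos²(60° − 1°) = 0.4784 I₀ · cos²(59°) = 0.1269 I₀.
I₄ = I₃ cos²(15° − 60°) = 0.1269 I₀ · cos²(45°) = 0.06345 I₀.
So 3.27 mW/cm² = 0.06345 I₀, giving I₀ = 3.27/0.06345 = 51.54 mW/cm².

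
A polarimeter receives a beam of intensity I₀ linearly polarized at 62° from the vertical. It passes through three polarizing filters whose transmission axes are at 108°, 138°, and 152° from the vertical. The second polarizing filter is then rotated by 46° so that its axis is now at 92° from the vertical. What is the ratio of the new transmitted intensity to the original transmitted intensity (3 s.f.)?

I_new/I_old ≈ 0.327

Before rotation:
By Malus's law, I₁ = I₀ cos²(108° − 62°) = I₀ cos²(46°) = 0.4826 I₀.
I₂ = I₁ cos²(138° − 108°) = 0.4826 I₀ · cos²(30°) = 0.3619 I₀.
I₃ = I₂ cos²(152° − 138°) = 0.3619 I₀ · cos²(14°) = 0.3407 I₀.
After rotation:
I₁ = I₀ cos²(108° − 62°) = I₀ cos²(46°) = 0.4826 I₀.
I₂ = I₁ cos²(92° − 108°) = 0.4826 I₀ · cos²(16°) = 0.4459 I₀.
I₃ = I₂ cos²(152° − 92°) = 0.4459 I₀ · cos²(60°) = 0.1115 I₀.
Ratio = 0.1115 / 0.3407 = 0.3272.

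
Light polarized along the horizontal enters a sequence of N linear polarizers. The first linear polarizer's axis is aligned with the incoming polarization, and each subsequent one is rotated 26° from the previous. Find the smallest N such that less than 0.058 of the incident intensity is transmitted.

N = 15

First polarizer is aligned with the polarization: full transmission.
Each further stage multiplies by cos²(26°) = 0.8078.
After N polarizers: T = 0.8078^(N−1). Require T < 0.058 ⇒ N−1 > ln(0.058)/ln(0.8078) = 13.34, so N−1 ≥ 14 and N = 15.
Check: N=15 gives T = 0.05041 < 0.058; N=14 gives T = 0.0624.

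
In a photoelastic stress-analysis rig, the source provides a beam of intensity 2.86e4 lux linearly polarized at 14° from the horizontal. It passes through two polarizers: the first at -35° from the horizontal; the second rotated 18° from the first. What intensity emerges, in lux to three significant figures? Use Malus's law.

I ≈ 1.11e4 lux

By Malus's law, I₁ = 2.86e4 lux · cos²(49°) = 1.231e+04 lux.
I₂ = I₁ · cos²(18°) = 1.231e+04 · 0.9045 = 1.113e+04 lux.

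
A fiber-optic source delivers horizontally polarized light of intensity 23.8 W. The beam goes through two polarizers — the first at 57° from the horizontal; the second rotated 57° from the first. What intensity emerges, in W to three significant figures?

I ≈ 2.09 W

I₁ = 23.8 W · cos²(57°) = 7.06 W.
I₂ = I₁ · cos²(57°) = 7.06 · 0.2966 = 2.094 W.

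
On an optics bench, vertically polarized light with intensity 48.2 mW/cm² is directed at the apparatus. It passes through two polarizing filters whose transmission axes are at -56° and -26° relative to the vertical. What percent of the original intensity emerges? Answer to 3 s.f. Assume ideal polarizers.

≈ 23.5%

By Malus's law, I₁ = 48.2 mW/cm² · cos²(56°) = 15.07 mW/cm².
I₂ = I₁ · cos²(30°) = 15.07 · 0.75 = 11.3 mW/cm².
That is 23.45% of the incident intensity.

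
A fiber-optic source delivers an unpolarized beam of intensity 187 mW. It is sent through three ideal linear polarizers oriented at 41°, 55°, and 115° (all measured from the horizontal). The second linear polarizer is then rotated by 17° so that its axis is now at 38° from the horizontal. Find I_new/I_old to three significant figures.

I_new/I_old ≈ 0.214

Before rotation:
Unpolarized light through the first polarizer → I₁ = ½ I₀, now polarized at 41°.
I₂ = I₁ cos²(55° − 41°) = 0.5 I₀ · cos²(14°) = 0.4707 I₀.
I₃ = I₂ cos²(115° − 55°) = 0.4707 I₀ · cos²(60°) = 0.1177 I₀.
After rotation:
Unpolarized light through the first polarizer → I₁ = ½ I₀, now polarized at 41°.
I₂ = I₁ cos²(38° − 41°) = 0.5 I₀ · cos²(3°) = 0.4986 I₀.
I₃ = I₂ cos²(115° − 38°) = 0.4986 I₀ · cos²(77°) = 0.02523 I₀.
Ratio = 0.02523 / 0.1177 = 0.2144.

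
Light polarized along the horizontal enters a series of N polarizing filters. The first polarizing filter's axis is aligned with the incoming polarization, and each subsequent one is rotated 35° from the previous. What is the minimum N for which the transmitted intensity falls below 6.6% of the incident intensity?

First polarizer is aligned with the polarization: full transmission.
Each further stage multiplies by cos²(35°) = 0.671.
After N polarizers: T = 0.671^(N−1). Require T < 0.066 ⇒ N−1 > ln(0.066)/ln(0.671) = 6.81, so N−1 ≥ 7 and N = 8.
Check: N=8 gives T = 0.06125 < 0.066; N=7 gives T = 0.09128.

N = 8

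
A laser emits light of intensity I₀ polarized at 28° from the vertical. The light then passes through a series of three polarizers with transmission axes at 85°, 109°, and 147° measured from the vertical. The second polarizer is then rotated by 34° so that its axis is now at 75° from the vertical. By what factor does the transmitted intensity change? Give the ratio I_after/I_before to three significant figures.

I_new/I_old ≈ 0.179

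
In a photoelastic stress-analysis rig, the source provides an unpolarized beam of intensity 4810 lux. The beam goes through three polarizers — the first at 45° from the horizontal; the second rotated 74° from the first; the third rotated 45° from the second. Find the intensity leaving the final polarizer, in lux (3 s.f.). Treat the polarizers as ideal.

I ≈ 91.4 lux

Unpolarized light through the first polarizer → I₁ = 4810 lux/2 = 2405 lux, polarized at 45°.
I₂ = I₁ · cos²(74°) = 2405 · 0.07598 = 182.7 lux.
I₃ = I₂ · cos²(45°) = 182.7 · 0.5 = 91.36 lux.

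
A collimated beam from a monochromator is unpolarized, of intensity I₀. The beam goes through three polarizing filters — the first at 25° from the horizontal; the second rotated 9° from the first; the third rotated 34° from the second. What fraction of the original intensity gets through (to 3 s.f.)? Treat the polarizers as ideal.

Unpolarized light through the first polarizer → I₁ = ½ I₀, now polarized at 25°.
I₂ = I₁ cos²(9°) = 0.5 · 0.9755 I₀ = 0.4878 I₀.
I₃ = I₂ cos²(34°) = 0.4878 · 0.6873 I₀ = 0.3352 I₀.
Transmitted fraction = 0.3352.

≈ 0.335 I₀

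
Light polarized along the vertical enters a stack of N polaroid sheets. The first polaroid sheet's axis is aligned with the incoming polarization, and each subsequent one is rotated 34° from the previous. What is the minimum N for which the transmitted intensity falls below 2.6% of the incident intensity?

N = 11

First polarizer is aligned with the polarization: full transmission.
Each further stage multiplies by cos²(34°) = 0.6873.
After N polarizers: T = 0.6873^(N−1). Require T < 0.026 ⇒ N−1 > ln(0.026)/ln(0.6873) = 9.73, so N−1 ≥ 10 and N = 11.
Check: N=11 gives T = 0.02352 < 0.026; N=10 gives T = 0.03422.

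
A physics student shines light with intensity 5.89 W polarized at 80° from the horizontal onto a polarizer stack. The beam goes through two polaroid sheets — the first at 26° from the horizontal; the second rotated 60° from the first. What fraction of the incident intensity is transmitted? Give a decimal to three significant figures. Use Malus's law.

By Malus's law, I₁ = 5.89 W · cos²(54°) = 2.035 W.
I₂ = I₁ · cos²(60°) = 2.035 · 0.25 = 0.5087 W.
Transmitted fraction = 0.08637.

I/I₀ ≈ 0.0864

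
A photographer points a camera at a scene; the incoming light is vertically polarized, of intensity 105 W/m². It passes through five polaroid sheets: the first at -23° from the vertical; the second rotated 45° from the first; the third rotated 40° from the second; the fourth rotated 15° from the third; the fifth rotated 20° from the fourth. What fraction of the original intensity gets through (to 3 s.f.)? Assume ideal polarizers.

I/I₀ ≈ 0.205

I₁ = 105 W/m² · cos²(23°) = 88.97 W/m².
I₂ = I₁ · cos²(45°) = 88.97 · 0.5 = 44.48 W/m².
I₃ = I₂ · cos²(40°) = 44.48 · 0.5868 = 26.1 W/m².
I₄ = I₃ · cos²(15°) = 26.1 · 0.933 = 24.36 W/m².
I₅ = I₄ · cos²(20°) = 24.36 · 0.883 = 21.51 W/m².
Transmitted fraction = 0.2048.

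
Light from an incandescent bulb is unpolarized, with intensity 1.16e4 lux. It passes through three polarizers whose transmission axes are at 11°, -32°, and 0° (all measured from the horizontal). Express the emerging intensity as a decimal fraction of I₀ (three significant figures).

I/I₀ ≈ 0.192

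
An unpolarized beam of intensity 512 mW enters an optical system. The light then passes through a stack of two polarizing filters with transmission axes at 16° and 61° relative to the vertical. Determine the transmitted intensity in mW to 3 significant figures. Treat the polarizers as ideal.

I ≈ 128 mW

Unpolarized light through the first polarizer → I₁ = 512 mW/2 = 256 mW, polarized at 16°.
I₂ = I₁ · cos²(45°) = 256 · 0.5 = 128 mW.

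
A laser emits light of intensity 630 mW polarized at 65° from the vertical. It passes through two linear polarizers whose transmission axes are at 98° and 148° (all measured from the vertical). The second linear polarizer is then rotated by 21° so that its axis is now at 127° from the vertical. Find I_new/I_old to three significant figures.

I_new/I_old ≈ 1.85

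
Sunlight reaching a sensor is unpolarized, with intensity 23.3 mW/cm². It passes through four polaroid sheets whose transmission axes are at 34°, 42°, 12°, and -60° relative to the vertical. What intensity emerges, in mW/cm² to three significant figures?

I ≈ 0.818 mW/cm²

Unpolarized light through the first polarizer → I₁ = 23.3 mW/cm²/2 = 11.65 mW/cm², polarized at 34°.
I₂ = I₁ · cos²(8°) = 11.65 · 0.9806 = 11.42 mW/cm².
I₃ = I₂ · cos²(30°) = 11.42 · 0.75 = 8.568 mW/cm².
I₄ = I₃ · cos²(72°) = 8.568 · 0.09549 = 0.8182 mW/cm².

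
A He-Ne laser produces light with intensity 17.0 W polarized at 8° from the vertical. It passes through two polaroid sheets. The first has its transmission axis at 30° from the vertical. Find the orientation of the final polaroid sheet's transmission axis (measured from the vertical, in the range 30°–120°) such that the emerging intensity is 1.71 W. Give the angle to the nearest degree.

θ ≈ 100°

I₁ = I₀ cos²(30° − 8°) = I₀ cos²(22°) = 0.8597 I₀.
Target fraction: 1.71 / 17.0 W = 0.1006 of I₀.
Need I₂/I₀ = 0.1006, so cos²(θ − 30°) = 0.1006 / 0.8597 = 0.117.
θ − 30° = arccos(√0.117) = 70.0°, giving θ ≈ 30 + 70.0 = 100.0°.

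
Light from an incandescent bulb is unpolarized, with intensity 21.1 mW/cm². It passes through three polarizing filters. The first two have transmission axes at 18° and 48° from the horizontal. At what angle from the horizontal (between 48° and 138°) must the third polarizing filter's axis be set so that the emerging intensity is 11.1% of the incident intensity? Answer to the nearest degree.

θ ≈ 105°

Unpolarized light through the first polarizer → I₁ = ½ I₀, now polarized at 18°.
I₂ = I₁ cos²(48° − 18°) = 0.5 I₀ · cos²(30°) = 0.375 I₀.
Need I₃/I₀ = 0.111, so cos²(θ − 48°) = 0.111 / 0.375 = 0.296.
θ − 48° = arccos(√0.296) = 57.0°, giving θ ≈ 48 + 57.0 = 105.0°.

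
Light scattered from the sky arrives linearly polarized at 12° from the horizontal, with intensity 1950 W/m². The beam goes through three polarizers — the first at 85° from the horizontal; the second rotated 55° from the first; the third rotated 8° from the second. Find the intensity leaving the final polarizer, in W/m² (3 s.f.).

By Malus's law, I₁ = 1950 W/m² · cos²(73°) = 166.7 W/m².
I₂ = I₁ · cos²(55°) = 166.7 · 0.329 = 54.84 W/m².
I₃ = I₂ · cos²(8°) = 54.84 · 0.9806 = 53.78 W/m².

I ≈ 53.8 W/m²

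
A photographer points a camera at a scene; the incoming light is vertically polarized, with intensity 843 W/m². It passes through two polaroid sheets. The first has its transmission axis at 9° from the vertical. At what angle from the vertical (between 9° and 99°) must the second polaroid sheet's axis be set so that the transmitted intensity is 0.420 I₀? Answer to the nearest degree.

θ ≈ 58°

I₁ = I₀ cos²(9° − 0°) = I₀ cos²(9°) = 0.9755 I₀.
Need I₂/I₀ = 0.42, so cos²(θ − 9°) = 0.42 / 0.9755 = 0.4305.
θ − 9° = arccos(√0.4305) = 49.0°, giving θ ≈ 9 + 49.0 = 58.0°.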